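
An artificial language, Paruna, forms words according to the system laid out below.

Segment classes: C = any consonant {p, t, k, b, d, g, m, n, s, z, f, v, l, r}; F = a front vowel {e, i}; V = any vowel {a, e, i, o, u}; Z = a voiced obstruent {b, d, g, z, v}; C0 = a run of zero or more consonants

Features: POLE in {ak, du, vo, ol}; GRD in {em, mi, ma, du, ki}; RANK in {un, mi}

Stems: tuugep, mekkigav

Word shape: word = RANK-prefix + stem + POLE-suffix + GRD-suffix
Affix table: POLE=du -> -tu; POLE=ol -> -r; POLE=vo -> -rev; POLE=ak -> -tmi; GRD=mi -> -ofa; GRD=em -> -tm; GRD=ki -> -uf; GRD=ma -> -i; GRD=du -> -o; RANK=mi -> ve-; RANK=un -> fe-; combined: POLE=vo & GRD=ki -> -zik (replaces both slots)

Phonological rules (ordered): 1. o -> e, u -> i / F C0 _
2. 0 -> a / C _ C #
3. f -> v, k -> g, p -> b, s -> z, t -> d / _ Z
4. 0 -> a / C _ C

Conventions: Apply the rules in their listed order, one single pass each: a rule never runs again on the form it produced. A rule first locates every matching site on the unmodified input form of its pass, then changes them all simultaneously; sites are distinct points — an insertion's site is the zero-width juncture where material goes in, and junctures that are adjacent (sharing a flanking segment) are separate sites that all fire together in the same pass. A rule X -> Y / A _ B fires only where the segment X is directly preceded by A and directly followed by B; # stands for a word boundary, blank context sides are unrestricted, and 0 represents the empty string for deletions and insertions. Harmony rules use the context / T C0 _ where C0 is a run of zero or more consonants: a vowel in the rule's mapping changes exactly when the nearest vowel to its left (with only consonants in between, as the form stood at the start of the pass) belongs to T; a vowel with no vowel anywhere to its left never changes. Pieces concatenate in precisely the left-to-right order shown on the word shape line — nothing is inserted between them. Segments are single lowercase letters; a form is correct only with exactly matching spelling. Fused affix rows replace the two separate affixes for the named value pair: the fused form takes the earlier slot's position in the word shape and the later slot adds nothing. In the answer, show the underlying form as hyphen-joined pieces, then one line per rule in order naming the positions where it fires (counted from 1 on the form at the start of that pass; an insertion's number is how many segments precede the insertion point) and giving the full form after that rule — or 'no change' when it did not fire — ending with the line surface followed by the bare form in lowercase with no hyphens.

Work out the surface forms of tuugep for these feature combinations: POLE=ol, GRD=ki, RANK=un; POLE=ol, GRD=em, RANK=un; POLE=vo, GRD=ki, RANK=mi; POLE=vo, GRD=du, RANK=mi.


cell POLE=ol, GRD=ki, RANK=un:
underlying: fe-tuugep-r-uf
1. o -> e, u -> i / F C0 _: fires at position(s) 4, 10: fetiugeprif
2. 0 -> a / C _ C #: no change
3. f -> v, k -> g, p -> b, s -> z, t -> d / _ Z: no change
4. 0 -> a / C _ C: inserts after position(s) 8: fetiugeparif
surface: fetiugeparif

cell POLE=ol, GRD=em, RANK=un:
underlying: fe-tuugep-r-tm
1. o -> e, u -> i / F C0 _: fires at position(s) 4: fetiugeprtm
2. 0 -> a / C _ C #: inserts after position(s) 10: fetiugeprtam
3. f -> v, k -> g, p -> b, s -> z, t -> d / _ Z: no change
4. 0 -> a / C _ C: inserts after position(s) 8, 9: fetiugeparatam
surface: fetiugeparatam

cell POLE=vo, GRD=ki, RANK=mi:
underlying: ve-tuugep-zik
1. o -> e, u -> i / F C0 _: fires at position(s) 4: vetiugepzik
2. 0 -> a / C _ C #: no change
3. f -> v, k -> g, p -> b, s -> z, t -> d / _ Z: fires at position(s) 8: vetiugebzik
4. 0 -> a / C _ C: inserts after position(s) 8: vetiugebazik
surface: vetiugebazik

cell POLE=vo, GRD=du, RANK=mi:
underlying: ve-tuugep-rev-o
1. o -> e, u -> i / F C0 _: fires at position(s) 4, 12: vetiugepreve
2. 0 -> a / C _ C #: no change
3. f -> v, k -> g, p -> b, s -> z, t -> d / _ Z: no change
4. 0 -> a / C _ C: inserts after position(s) 8: vetiugepareve
surface: vetiugepareve


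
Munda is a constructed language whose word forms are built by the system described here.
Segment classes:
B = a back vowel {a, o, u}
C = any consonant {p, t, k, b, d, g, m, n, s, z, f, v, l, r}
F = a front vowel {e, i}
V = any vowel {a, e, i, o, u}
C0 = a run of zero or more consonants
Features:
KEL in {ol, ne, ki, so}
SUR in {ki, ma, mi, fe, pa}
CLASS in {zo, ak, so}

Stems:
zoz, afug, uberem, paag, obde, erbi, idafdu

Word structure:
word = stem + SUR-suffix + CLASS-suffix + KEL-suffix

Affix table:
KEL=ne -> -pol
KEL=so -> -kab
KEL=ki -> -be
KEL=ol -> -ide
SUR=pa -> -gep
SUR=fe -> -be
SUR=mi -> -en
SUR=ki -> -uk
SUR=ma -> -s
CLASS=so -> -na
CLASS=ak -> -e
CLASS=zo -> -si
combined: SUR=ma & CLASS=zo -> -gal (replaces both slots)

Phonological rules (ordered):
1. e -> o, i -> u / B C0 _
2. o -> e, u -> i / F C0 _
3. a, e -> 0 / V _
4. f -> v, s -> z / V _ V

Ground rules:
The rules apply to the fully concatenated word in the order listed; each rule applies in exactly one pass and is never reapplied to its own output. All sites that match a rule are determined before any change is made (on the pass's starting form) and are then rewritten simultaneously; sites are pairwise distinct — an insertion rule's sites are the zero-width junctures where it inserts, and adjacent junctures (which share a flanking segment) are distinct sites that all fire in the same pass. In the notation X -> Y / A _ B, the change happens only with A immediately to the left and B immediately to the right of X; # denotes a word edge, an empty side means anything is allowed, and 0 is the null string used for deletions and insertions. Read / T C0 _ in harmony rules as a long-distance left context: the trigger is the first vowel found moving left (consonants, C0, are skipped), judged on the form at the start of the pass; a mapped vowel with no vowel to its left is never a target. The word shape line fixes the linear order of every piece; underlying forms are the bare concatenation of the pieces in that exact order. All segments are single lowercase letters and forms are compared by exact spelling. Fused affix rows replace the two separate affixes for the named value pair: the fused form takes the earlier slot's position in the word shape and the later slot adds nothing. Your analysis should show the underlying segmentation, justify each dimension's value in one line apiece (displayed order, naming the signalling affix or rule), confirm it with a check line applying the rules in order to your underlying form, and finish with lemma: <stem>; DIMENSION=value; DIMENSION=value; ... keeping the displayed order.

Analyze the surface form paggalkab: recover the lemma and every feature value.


underlying: paag-gal-kab
KEL=so - signalled by the affix -kab
SUR=ma - signalled by the combined affix row
CLASS=zo - signalled by the combined affix row
check: paaggalkab -> paaggalkab -> paaggalkab -> paggalkab -> paggalkab
lemma: paag; KEL=so; SUR=ma; CLASS=zo


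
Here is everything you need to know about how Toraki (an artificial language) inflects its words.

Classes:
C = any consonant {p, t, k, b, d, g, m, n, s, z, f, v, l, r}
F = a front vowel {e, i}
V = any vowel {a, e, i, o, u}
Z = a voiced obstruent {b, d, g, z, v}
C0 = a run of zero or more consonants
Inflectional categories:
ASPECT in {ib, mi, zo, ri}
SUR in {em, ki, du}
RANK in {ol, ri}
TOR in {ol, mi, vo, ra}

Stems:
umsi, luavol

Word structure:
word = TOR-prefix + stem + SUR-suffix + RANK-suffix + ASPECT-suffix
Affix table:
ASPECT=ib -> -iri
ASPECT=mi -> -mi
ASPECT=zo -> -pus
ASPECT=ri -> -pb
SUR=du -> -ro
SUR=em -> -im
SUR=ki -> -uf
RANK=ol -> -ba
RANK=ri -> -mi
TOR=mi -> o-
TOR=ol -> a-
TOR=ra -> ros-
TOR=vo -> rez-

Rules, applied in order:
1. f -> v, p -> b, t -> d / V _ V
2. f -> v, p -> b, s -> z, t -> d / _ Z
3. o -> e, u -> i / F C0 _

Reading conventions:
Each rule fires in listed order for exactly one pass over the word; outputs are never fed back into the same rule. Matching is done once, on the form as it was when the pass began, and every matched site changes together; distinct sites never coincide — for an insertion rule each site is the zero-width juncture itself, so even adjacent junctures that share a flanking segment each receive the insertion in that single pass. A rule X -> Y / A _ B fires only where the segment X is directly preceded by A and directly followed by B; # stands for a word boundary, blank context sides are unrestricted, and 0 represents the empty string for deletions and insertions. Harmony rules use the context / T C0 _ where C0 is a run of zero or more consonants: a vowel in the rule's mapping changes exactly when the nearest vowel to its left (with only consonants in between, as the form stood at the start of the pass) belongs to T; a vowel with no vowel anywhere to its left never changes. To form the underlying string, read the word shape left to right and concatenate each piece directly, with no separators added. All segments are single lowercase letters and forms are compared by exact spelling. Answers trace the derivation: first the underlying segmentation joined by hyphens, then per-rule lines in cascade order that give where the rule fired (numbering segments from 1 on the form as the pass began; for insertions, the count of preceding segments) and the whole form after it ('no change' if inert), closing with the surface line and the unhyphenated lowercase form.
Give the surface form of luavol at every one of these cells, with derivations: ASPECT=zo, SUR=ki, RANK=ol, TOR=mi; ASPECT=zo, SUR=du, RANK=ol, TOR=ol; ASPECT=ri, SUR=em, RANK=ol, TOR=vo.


cell ASPECT=zo, SUR=ki, RANK=ol, TOR=mi:
underlying: o-luavol-uf-ba-pus
1. f -> v, p -> b, t -> d / V _ V: fires at position(s) 12: oluavolufbabus
2. f -> v, p -> b, s -> z, t -> d / _ Z: fires at position(s) 9: oluavoluvbabus
3. o -> e, u -> i / F C0 _: no change
surface: oluavoluvbabus

cell ASPECT=zo, SUR=du, RANK=ol, TOR=ol:
underlying: a-luavol-ro-ba-pus
1. f -> v, p -> b, t -> d / V _ V: fires at position(s) 12: aluavolrobabus
2. f -> v, p -> b, s -> z, t -> d / _ Z: no change
3. o -> e, u -> i / F C0 _: no change
surface: aluavolrobabus

cell ASPECT=ri, SUR=em, RANK=ol, TOR=vo:
underlying: rez-luavol-im-ba-pb
1. f -> v, p -> b, t -> d / V _ V: no change
2. f -> v, p -> b, s -> z, t -> d / _ Z: fires at position(s) 14: rezluavolimbabb
3. o -> e, u -> i / F C0 _: fires at position(s) 5: rezliavolimbabb
surface: rezliavolimbabb


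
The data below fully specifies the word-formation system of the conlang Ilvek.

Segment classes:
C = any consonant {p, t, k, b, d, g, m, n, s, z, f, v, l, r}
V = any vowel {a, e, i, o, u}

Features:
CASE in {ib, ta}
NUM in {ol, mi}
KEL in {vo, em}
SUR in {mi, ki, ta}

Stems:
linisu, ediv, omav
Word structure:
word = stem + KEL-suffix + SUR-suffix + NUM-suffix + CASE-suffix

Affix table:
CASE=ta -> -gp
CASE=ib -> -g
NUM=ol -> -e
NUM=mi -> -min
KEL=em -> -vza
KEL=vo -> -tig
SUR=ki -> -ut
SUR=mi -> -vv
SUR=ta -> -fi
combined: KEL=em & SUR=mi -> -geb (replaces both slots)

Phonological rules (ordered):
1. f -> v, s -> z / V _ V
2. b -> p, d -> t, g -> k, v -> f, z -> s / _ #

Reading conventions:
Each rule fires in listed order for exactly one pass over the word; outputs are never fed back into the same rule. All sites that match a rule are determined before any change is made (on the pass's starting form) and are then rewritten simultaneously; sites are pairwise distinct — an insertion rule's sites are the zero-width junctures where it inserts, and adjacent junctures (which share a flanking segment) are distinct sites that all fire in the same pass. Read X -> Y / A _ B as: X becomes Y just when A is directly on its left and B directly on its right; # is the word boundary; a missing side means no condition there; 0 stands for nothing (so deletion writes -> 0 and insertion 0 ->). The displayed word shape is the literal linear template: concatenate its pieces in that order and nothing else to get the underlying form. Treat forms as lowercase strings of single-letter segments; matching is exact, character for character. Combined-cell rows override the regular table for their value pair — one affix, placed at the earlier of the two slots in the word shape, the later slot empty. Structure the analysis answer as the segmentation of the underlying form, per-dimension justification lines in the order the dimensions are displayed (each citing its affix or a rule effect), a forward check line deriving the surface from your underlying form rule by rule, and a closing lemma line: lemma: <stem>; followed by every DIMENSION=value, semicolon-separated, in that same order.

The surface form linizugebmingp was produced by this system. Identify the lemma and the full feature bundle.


underlying: linisu-geb-min-gp
CASE=ta - signalled by the affix -gp
NUM=mi - signalled by the affix -min
KEL=em - signalled by the combined affix row
SUR=mi - signalled by the combined affix row
check: linisugebmingp -> linizugebmingp -> linizugebmingp
lemma: linisu; CASE=ta; NUM=mi; KEL=em; SUR=mi


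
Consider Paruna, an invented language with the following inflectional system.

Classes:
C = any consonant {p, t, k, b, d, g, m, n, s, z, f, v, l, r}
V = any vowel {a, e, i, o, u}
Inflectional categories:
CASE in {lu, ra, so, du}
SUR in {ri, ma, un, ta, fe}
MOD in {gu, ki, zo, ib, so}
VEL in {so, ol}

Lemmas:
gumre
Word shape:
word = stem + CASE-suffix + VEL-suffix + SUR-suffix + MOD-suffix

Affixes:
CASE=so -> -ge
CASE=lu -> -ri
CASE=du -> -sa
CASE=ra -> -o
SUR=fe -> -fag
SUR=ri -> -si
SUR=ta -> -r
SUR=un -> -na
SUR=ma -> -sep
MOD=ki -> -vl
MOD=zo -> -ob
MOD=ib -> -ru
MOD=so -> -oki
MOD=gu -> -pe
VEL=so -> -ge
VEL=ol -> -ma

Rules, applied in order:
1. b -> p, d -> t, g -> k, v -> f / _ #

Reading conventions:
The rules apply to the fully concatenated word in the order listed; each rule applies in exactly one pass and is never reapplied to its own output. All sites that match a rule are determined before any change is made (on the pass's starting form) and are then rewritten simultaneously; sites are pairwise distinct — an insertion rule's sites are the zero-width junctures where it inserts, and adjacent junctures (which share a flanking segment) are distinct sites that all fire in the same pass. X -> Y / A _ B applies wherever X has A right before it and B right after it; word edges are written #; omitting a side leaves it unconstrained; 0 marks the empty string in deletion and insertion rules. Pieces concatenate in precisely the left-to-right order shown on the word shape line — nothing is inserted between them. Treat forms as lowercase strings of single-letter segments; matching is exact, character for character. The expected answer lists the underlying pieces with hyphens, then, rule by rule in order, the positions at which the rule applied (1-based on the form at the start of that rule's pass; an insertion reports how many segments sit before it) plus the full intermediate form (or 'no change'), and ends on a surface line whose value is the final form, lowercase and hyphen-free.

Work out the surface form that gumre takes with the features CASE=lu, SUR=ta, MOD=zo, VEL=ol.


underlying: gumre-ri-ma-r-ob
1. b -> p, d -> t, g -> k, v -> f / _ #: fires at position(s) 12: gumrerimarop
surface: gumrerimarop


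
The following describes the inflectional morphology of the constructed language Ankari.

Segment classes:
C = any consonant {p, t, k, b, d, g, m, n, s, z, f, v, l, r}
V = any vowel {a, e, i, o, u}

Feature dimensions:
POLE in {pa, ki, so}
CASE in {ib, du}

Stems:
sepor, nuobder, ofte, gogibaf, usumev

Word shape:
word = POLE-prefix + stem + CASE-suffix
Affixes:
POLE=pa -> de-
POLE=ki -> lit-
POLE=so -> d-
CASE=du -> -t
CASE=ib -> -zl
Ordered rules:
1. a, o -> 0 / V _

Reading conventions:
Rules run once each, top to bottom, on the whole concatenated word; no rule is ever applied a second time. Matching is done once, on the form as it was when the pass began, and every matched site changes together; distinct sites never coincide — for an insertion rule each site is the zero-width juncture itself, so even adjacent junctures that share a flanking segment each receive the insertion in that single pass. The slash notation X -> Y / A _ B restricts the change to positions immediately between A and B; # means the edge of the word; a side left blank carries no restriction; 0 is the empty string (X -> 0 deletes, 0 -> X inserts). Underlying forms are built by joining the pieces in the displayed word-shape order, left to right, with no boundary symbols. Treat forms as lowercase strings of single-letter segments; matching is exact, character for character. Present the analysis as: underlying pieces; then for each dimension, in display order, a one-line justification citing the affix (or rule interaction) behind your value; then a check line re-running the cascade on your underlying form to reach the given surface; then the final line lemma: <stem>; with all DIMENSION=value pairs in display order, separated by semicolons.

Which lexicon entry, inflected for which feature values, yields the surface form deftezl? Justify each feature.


underlying: de-ofte-zl
POLE=pa - signalled by the affix de-
CASE=ib - signalled by the affix -zl
check: deoftezl -> deftezl
lemma: ofte; POLE=pa; CASE=ib


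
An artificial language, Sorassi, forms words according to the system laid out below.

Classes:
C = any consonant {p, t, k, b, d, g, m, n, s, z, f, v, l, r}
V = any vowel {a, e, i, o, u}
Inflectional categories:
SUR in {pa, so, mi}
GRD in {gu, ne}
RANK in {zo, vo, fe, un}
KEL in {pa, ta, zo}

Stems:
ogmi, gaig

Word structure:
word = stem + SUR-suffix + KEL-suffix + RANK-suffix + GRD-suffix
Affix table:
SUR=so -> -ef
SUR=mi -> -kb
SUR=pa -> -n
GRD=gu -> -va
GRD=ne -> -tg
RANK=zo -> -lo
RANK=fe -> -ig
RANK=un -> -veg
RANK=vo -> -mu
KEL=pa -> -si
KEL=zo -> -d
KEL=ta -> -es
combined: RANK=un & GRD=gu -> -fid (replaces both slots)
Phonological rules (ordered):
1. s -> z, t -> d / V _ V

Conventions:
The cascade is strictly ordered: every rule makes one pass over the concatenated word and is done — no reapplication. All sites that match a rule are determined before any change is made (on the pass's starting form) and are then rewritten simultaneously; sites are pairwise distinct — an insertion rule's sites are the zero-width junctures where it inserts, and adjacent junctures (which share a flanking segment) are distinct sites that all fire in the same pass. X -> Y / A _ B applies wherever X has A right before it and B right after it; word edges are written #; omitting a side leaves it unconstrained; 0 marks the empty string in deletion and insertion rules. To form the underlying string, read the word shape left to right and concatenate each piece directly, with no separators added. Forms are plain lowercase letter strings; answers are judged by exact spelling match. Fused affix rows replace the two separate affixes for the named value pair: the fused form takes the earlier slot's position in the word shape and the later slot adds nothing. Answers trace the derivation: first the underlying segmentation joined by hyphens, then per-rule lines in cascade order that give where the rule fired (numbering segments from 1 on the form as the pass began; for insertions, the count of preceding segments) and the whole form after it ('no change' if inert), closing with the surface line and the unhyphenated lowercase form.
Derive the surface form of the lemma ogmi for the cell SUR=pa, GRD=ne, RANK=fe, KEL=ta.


underlying: ogmi-n-es-ig-tg
1. s -> z, t -> d / V _ V: fires at position(s) 7: ogminezigtg
surface: ogminezigtg


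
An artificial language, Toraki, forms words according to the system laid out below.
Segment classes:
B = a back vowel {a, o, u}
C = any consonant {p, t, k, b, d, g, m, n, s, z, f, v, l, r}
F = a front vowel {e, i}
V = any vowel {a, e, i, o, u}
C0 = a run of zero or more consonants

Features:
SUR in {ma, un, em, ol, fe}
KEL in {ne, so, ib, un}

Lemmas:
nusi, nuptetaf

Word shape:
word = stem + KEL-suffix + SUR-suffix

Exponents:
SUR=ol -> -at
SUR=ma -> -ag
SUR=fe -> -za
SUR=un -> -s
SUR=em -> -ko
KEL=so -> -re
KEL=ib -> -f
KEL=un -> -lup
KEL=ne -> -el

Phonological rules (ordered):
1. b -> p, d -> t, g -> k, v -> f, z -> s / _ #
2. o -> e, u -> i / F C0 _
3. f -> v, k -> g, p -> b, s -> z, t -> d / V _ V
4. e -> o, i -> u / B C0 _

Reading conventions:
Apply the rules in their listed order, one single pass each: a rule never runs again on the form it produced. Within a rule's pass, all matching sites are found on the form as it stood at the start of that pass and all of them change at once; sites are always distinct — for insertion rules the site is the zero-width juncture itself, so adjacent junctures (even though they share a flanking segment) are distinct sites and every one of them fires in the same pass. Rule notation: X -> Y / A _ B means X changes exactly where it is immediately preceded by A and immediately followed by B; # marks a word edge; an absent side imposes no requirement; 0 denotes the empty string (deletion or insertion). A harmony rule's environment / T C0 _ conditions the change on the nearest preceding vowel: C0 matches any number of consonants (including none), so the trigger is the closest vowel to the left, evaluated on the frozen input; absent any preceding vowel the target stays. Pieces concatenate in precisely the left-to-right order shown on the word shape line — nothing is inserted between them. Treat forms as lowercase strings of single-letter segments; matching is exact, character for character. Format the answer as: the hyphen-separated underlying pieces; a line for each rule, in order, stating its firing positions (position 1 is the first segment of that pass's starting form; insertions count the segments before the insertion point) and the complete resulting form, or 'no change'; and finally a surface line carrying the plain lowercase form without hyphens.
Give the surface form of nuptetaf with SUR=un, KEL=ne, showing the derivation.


underlying: nuptetaf-el-s
1. b -> p, d -> t, g -> k, v -> f, z -> s / _ #: no change
2. o -> e, u -> i / F C0 _: no change
3. f -> v, k -> g, p -> b, s -> z, t -> d / V _ V: fires at position(s) 6, 8: nuptedavels
4. e -> o, i -> u / B C0 _: fires at position(s) 5, 9: nuptodavols
surface: nuptodavols


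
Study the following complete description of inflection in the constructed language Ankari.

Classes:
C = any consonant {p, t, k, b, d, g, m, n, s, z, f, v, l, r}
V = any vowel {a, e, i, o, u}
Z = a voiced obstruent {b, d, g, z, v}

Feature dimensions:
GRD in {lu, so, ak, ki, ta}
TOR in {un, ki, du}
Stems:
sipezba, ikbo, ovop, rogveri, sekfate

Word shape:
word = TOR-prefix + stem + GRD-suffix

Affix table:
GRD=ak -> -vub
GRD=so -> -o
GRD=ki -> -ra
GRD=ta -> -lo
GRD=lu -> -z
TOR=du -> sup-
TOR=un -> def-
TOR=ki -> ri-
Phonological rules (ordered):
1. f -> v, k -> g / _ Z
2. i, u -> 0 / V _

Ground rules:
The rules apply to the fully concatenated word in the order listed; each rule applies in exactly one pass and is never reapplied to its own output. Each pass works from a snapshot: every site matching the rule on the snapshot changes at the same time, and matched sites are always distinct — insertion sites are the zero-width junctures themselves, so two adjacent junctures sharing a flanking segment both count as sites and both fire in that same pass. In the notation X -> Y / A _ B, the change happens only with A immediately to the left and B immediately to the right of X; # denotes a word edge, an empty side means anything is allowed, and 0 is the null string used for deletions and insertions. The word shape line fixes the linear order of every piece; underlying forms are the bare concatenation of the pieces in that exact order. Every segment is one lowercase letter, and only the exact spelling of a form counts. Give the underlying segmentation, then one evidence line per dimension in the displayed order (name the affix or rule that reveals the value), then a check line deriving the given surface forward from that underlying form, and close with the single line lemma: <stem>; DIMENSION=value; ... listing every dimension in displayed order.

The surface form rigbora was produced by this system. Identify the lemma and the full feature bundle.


underlying: ri-ikbo-ra
GRD=ki - signalled by the affix -ra
TOR=ki - signalled by the affix ri-
check: riikbora -> riigbora -> rigbora
lemma: ikbo; GRD=ki; TOR=ki


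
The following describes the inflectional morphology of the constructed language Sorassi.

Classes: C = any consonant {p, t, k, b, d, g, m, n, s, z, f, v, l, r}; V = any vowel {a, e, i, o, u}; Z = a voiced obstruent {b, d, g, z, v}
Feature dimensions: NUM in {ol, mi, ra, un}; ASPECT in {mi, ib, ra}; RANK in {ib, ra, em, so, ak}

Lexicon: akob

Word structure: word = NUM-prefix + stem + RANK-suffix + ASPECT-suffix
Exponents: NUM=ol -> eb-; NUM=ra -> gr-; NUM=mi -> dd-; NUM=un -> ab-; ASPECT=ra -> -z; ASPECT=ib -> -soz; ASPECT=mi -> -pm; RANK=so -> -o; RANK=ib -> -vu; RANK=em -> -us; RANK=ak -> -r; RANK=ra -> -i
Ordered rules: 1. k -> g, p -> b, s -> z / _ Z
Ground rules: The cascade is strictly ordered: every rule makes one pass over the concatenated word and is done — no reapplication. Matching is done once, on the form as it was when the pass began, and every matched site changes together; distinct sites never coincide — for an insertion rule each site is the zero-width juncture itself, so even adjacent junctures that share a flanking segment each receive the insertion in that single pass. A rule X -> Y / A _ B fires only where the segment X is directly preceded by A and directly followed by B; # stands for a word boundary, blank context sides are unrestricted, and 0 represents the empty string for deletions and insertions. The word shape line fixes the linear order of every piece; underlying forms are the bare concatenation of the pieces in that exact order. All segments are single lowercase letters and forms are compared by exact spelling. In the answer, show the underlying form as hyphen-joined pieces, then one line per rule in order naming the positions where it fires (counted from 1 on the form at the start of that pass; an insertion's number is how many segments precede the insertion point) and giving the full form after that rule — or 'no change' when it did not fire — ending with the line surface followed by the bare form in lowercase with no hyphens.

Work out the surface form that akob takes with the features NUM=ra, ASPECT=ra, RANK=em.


underlying: gr-akob-us-z
1. k -> g, p -> b, s -> z / _ Z: fires at position(s) 8: grakobuzz
surface: grakobuzz


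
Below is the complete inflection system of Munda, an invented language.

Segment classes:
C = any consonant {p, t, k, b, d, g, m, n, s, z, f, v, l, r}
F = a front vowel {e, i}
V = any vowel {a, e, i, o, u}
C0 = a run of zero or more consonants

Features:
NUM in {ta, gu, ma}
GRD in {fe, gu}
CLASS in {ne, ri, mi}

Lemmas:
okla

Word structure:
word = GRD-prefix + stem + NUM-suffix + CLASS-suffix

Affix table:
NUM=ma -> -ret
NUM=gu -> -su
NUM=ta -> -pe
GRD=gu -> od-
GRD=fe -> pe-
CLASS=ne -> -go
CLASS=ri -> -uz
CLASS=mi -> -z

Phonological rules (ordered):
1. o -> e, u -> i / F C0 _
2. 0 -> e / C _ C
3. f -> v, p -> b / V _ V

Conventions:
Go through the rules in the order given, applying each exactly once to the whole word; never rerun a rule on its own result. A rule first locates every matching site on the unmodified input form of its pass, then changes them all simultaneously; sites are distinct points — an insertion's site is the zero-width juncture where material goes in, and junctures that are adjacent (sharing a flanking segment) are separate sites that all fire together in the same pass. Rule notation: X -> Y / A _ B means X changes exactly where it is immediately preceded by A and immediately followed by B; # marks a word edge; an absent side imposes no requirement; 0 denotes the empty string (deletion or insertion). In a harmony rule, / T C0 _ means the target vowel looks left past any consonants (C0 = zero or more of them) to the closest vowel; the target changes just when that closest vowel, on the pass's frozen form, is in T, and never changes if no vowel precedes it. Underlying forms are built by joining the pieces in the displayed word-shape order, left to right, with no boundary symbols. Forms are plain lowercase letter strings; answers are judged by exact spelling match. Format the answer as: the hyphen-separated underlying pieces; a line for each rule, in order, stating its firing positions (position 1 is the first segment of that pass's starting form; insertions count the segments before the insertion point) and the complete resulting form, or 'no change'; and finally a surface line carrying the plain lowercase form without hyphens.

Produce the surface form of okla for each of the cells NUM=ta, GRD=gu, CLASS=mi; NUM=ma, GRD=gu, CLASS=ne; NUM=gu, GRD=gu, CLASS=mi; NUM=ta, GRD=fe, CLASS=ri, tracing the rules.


cell NUM=ta, GRD=gu, CLASS=mi:
underlying: od-okla-pe-z
1. o -> e, u -> i / F C0 _: no change
2. 0 -> e / C _ C: inserts after position(s) 4: odokelapez
3. f -> v, p -> b / V _ V: fires at position(s) 8: odokelabez
surface: odokelabez

cell NUM=ma, GRD=gu, CLASS=ne:
underlying: od-okla-ret-go
1. o -> e, u -> i / F C0 _: fires at position(s) 11: odoklaretge
2. 0 -> e / C _ C: inserts after position(s) 4, 9: odokelaretege
3. f -> v, p -> b / V _ V: no change
surface: odokelaretege

cell NUM=gu, GRD=gu, CLASS=mi:
underlying: od-okla-su-z
1. o -> e, u -> i / F C0 _: no change
2. 0 -> e / C _ C: inserts after position(s) 4: odokelasuz
3. f -> v, p -> b / V _ V: no change
surface: odokelasuz

cell NUM=ta, GRD=fe, CLASS=ri:
underlying: pe-okla-pe-uz
1. o -> e, u -> i / F C0 _: fires at position(s) 3, 9: peeklapeiz
2. 0 -> e / C _ C: inserts after position(s) 4: peekelapeiz
3. f -> v, p -> b / V _ V: fires at position(s) 8: peekelabeiz
surface: peekelabeiz


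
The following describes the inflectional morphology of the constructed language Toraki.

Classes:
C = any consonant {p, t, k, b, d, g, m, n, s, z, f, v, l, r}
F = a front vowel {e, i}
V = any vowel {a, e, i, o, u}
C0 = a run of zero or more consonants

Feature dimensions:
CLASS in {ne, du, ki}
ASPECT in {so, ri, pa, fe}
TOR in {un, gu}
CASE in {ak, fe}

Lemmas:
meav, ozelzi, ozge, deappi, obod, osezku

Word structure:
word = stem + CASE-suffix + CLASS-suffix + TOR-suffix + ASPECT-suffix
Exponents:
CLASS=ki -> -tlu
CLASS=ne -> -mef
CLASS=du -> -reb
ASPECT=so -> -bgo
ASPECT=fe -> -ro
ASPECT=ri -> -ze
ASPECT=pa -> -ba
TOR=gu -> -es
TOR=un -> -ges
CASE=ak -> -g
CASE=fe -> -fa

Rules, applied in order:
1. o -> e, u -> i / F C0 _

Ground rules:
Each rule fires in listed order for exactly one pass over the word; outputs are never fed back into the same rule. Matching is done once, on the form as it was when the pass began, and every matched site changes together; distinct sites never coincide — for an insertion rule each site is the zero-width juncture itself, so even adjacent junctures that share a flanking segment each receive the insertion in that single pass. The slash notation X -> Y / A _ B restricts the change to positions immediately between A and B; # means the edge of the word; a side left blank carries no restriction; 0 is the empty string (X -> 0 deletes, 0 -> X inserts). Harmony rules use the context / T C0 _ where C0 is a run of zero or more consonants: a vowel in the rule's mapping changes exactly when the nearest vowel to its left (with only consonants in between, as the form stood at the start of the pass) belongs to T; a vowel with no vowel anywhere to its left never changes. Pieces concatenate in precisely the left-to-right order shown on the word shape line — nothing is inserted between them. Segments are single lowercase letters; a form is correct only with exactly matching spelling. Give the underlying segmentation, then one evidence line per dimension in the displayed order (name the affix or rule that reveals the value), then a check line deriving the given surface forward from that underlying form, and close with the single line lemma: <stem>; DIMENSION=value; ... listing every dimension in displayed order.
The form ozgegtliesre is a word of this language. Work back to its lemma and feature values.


underlying: ozge-g-tlu-es-ro
CLASS=ki - signalled by the affix -tlu
ASPECT=fe - signalled by the affix -ro
TOR=gu - signalled by the affix -es
CASE=ak - signalled by the affix -g
check: ozgegtluesro -> ozgegtliesre
lemma: ozge; CLASS=ki; ASPECT=fe; TOR=gu; CASE=ak


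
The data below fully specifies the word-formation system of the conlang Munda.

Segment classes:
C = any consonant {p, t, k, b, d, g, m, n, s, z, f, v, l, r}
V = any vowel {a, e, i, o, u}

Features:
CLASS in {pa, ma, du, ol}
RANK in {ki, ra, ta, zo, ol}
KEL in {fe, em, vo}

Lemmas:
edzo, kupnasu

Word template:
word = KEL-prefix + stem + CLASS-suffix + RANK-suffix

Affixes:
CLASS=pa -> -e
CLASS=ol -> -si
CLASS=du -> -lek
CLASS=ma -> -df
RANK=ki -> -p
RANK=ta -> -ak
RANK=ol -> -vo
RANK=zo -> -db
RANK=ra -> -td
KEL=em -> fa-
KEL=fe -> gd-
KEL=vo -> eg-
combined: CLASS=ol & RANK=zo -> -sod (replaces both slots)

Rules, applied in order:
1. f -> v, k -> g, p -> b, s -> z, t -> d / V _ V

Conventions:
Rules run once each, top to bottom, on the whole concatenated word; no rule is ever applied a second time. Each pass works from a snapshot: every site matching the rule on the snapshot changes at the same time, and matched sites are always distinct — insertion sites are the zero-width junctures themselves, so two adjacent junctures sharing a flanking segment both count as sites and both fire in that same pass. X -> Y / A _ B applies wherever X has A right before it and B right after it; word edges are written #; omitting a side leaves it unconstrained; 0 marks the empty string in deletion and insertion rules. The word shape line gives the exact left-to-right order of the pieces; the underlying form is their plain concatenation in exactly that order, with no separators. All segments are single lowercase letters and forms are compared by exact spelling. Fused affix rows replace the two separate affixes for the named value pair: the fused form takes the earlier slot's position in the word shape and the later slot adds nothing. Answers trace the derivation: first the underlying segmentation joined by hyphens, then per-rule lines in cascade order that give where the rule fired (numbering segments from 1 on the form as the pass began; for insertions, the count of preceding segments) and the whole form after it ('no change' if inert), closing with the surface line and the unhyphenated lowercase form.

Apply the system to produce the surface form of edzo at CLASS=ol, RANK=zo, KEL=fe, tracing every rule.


underlying: gd-edzo-sod
1. f -> v, k -> g, p -> b, s -> z, t -> d / V _ V: fires at position(s) 7: gdedzozod
surface: gdedzozod


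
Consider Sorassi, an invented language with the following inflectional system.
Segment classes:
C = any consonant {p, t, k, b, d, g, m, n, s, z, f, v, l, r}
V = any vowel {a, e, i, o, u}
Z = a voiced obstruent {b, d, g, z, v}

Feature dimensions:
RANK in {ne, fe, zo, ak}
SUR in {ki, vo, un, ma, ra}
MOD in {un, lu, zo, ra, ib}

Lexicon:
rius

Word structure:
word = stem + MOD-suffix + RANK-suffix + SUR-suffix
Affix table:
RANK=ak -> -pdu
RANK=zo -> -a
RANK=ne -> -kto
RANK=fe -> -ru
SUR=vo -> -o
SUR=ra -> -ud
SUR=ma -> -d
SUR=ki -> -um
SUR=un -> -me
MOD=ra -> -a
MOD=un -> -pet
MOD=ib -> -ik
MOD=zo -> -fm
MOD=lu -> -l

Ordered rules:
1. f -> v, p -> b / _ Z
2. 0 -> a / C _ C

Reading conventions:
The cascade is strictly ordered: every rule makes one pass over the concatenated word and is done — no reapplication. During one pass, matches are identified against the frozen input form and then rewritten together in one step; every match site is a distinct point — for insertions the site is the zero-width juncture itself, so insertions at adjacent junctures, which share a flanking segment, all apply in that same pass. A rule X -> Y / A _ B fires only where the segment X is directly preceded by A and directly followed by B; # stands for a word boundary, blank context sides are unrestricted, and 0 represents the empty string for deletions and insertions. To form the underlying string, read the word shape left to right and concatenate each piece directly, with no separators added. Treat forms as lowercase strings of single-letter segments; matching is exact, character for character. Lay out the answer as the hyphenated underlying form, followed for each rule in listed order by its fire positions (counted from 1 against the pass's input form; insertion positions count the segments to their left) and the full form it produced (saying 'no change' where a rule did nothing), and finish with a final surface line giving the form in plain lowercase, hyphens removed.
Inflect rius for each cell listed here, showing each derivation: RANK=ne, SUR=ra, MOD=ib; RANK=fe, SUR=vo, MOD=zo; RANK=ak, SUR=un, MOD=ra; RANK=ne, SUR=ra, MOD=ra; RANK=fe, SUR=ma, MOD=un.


cell RANK=ne, SUR=ra, MOD=ib:
underlying: rius-ik-kto-ud
1. f -> v, p -> b / _ Z: no change
2. 0 -> a / C _ C: inserts after position(s) 6, 7: riusikakatoud
surface: riusikakatoud

cell RANK=fe, SUR=vo, MOD=zo:
underlying: rius-fm-ru-o
1. f -> v, p -> b / _ Z: no change
2. 0 -> a / C _ C: inserts after position(s) 4, 5, 6: riusafamaruo
surface: riusafamaruo

cell RANK=ak, SUR=un, MOD=ra:
underlying: rius-a-pdu-me
1. f -> v, p -> b / _ Z: fires at position(s) 6: riusabdume
2. 0 -> a / C _ C: inserts after position(s) 6: riusabadume
surface: riusabadume

cell RANK=ne, SUR=ra, MOD=ra:
underlying: rius-a-kto-ud
1. f -> v, p -> b / _ Z: no change
2. 0 -> a / C _ C: inserts after position(s) 6: riusakatoud
surface: riusakatoud

cell RANK=fe, SUR=ma, MOD=un:
underlying: rius-pet-ru-d
1. f -> v, p -> b / _ Z: no change
2. 0 -> a / C _ C: inserts after position(s) 4, 7: riusapetarud
surface: riusapetarud


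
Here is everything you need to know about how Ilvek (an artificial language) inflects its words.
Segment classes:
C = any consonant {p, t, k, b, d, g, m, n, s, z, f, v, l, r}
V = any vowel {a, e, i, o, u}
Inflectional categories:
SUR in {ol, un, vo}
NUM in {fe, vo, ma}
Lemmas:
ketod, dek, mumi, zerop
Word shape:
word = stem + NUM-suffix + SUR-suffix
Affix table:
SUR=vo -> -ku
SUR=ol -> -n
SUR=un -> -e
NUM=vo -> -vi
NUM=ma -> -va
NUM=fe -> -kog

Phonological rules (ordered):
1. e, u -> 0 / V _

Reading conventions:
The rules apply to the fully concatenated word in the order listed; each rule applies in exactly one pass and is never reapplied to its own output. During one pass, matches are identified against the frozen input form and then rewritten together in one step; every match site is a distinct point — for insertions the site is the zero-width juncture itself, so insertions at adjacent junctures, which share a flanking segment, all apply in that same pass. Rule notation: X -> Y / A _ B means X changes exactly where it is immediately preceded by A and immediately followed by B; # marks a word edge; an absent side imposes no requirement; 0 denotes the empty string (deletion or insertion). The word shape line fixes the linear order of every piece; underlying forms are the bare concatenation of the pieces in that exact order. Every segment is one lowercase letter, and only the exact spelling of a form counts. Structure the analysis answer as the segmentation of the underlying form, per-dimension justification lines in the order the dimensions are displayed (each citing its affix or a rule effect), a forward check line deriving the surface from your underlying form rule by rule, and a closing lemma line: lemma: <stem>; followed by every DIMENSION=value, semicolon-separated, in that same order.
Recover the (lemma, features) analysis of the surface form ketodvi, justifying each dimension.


underlying: ketod-vi-e
SUR=un - signalled by the affix -e
NUM=vo - signalled by the affix -vi
check: ketodvie -> ketodvi
lemma: ketod; SUR=un; NUM=vo


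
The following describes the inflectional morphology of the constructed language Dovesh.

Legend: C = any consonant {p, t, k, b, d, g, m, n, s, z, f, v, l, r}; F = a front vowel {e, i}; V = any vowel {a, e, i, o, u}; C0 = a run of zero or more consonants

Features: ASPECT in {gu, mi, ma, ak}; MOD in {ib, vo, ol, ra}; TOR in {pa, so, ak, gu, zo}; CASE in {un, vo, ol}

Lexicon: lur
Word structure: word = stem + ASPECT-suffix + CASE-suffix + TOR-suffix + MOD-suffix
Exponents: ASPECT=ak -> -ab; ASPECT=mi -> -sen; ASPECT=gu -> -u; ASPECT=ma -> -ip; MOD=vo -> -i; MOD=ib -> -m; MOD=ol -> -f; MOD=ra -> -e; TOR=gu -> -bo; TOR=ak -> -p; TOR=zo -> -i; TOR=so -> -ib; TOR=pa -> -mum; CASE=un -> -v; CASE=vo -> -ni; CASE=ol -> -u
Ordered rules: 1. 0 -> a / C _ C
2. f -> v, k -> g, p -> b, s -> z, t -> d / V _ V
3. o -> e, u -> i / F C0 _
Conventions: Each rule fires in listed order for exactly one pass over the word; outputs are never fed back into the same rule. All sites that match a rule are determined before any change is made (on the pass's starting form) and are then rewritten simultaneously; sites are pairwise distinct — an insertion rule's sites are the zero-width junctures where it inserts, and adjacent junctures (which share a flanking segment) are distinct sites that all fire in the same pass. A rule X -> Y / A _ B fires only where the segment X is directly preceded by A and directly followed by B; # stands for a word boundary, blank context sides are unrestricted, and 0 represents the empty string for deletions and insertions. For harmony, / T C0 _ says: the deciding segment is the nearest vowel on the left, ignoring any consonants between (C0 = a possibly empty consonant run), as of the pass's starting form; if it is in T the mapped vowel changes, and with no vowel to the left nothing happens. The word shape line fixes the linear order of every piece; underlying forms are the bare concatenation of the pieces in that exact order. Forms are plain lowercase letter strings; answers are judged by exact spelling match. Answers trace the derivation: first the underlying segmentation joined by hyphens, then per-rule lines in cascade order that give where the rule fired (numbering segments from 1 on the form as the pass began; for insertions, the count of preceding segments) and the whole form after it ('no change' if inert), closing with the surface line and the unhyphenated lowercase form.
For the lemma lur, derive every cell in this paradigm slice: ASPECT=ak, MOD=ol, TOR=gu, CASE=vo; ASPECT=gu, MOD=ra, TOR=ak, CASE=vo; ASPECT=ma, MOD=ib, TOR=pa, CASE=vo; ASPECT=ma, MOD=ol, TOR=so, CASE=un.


cell ASPECT=ak, MOD=ol, TOR=gu, CASE=vo:
underlying: lur-ab-ni-bo-f
1. 0 -> a / C _ C: inserts after position(s) 5: lurabanibof
2. f -> v, k -> g, p -> b, s -> z, t -> d / V _ V: no change
3. o -> e, u -> i / F C0 _: fires at position(s) 10: lurabanibef
surface: lurabanibef

cell ASPECT=gu, MOD=ra, TOR=ak, CASE=vo:
underlying: lur-u-ni-p-e
1. 0 -> a / C _ C: no change
2. f -> v, k -> g, p -> b, s -> z, t -> d / V _ V: fires at position(s) 7: lurunibe
3. o -> e, u -> i / F C0 _: no change
surface: lurunibe

cell ASPECT=ma, MOD=ib, TOR=pa, CASE=vo:
underlying: lur-ip-ni-mum-m
1. 0 -> a / C _ C: inserts after position(s) 5, 10: luripanimumam
2. f -> v, k -> g, p -> b, s -> z, t -> d / V _ V: fires at position(s) 5: luribanimumam
3. o -> e, u -> i / F C0 _: fires at position(s) 10: luribanimimam
surface: luribanimimam

cell ASPECT=ma, MOD=ol, TOR=so, CASE=un:
underlying: lur-ip-v-ib-f
1. 0 -> a / C _ C: inserts after position(s) 5, 8: luripavibaf
2. f -> v, k -> g, p -> b, s -> z, t -> d / V _ V: fires at position(s) 5: luribavibaf
3. o -> e, u -> i / F C0 _: no change
surface: luribavibaf
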